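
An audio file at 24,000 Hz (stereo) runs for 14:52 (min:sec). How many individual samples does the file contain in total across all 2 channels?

14:52 (min:sec) = 892 s.
24,000 × 892 s × 2 ch = 42,816,000 samples.

42,816,000 samples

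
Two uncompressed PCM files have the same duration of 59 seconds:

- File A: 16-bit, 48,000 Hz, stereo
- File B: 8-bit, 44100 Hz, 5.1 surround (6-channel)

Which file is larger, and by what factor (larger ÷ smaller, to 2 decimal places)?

File A: 48,000 × 2 × 2 = 192,000 bytes/s.
File B: 44,100 × 1 × 6 = 264,600 bytes/s.
File B is larger; ratio = 15,611,400 / 11,328,000 = 1.38.

File B, by a factor of 1.38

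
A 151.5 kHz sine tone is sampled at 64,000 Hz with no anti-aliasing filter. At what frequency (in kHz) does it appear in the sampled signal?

23.5 kHz

Nyquist = 64,000/2 = 32,000 Hz; 151,500 Hz exceeds it.
Alias = |151,500 − 2×64,000| = |151,500 − 128,000| = 23,500 Hz = 23.5 kHz.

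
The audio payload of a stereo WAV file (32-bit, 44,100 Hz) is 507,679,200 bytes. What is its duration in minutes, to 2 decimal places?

Byte rate = 44,100 × 4 × 2 = 352,800 bytes/s.
Duration = 507,679,200 / 352,800 = 1,439 s.
1,439 s / 60 = 23.98 minutes.

23.98 minutes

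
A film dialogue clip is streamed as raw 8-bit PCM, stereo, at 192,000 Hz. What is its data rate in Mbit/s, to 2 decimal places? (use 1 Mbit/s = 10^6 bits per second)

3.07 Mbit/s

Bit rate = 192,000 × 8 × 2 = 3,072,000 bits/s.
= 3.07 Mbit/s.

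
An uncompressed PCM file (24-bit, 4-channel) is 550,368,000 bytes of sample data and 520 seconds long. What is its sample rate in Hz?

88,200 Hz

Bytes = sample_rate × seconds × bytes_per_sample × channels.
sample_rate = 550,368,000 / (520 × 3 × 4) = 550,368,000 / 6,240 = 88,200 Hz.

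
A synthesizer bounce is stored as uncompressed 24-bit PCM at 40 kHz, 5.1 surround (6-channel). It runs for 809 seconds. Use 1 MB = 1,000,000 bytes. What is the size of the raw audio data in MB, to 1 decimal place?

Bytes = 40,000 samples/s × 809 s × 3 bytes/sample × 6 ch = 582,480,000 bytes.
582,480,000 / 1,000,000 = 582.5 MB.

582.5 MB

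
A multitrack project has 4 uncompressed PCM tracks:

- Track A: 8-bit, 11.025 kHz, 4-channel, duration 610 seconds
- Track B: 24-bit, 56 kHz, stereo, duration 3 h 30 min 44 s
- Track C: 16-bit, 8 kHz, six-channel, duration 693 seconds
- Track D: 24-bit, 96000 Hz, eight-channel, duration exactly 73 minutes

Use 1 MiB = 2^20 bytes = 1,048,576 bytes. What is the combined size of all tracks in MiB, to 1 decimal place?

13764.7 MiB

Track A: 11,025 × 610 × 1 × 4 = 26,901,000 bytes.
Track B: 3 h 30 min 44 s = 12,644 s; 56,000 × 12,644 × 3 × 2 = 4,248,384,000 bytes.
Track C: 8,000 × 693 × 2 × 6 = 66,528,000 bytes.
Track D: exactly 73 minutes = 4,380 s; 96,000 × 4,380 × 3 × 8 = 10,091,520,000 bytes.
Total = 14,433,333,000 bytes = 13764.7 MiB.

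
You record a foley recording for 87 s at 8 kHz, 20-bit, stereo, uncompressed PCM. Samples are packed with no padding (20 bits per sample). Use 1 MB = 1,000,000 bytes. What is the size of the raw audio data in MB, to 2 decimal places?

3.48 MB

Bits = 8,000 × 87 × 20 × 2 = 27,840,000 bits = 3,480,000 bytes.
3,480,000 / 1,000,000 = 3.48 MB.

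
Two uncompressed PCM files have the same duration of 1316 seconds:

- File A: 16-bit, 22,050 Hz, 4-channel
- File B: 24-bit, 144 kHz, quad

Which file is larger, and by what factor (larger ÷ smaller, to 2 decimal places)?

File B, by a factor of 9.80

File A: 22,050 × 2 × 4 = 176,400 bytes/s.
File B: 144,000 × 3 × 4 = 1,728,000 bytes/s.
File B is larger; ratio = 2,274,048,000 / 232,142,400 = 9.80.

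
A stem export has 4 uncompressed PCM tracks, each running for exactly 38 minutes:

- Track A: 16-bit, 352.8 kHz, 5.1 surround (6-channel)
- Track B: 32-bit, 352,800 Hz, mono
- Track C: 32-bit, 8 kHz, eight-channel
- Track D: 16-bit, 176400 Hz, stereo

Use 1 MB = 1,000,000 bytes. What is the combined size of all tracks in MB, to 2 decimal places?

exactly 38 minutes = 2,280 s.
Track A: 352,800 × 2,280 × 2 × 6 = 9,652,608,000 bytes.
Track B: 352,800 × 2,280 × 4 × 1 = 3,217,536,000 bytes.
Track C: 8,000 × 2,280 × 4 × 8 = 583,680,000 bytes.
Track D: 176,400 × 2,280 × 2 × 2 = 1,608,768,000 bytes.
Total = 15,062,592,000 bytes = 15062.59 MB.

15062.59 MB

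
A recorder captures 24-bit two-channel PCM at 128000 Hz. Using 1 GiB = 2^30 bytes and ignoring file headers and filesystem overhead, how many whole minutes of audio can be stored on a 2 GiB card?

46 minutes

Uncompressed byte rate = 128,000 × 3 × 2 = 768,000 bytes/s.
Capacity = 2 × 1,073,741,824 = 2,147,483,648 bytes.
2,147,483,648 / 768,000 ≈ 2796.2 s → 46 minutes.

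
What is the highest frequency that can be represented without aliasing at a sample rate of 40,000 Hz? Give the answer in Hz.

20,000 Hz

Nyquist frequency = sample rate / 2 = 40,000 / 2 = 20,000 Hz.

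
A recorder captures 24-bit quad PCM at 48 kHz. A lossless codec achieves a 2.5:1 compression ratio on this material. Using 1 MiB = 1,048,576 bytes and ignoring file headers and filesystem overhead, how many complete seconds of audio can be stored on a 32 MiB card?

145 seconds

Uncompressed byte rate = 48,000 × 3 × 4 = 576,000 bytes/s.
After 2.5:1 compression, effective rate ≈ 230400 bytes/s.
Capacity = 32 × 1,048,576 = 33,554,432 bytes.
33,554,432 / effective rate ≈ 145.64 s → 145 seconds.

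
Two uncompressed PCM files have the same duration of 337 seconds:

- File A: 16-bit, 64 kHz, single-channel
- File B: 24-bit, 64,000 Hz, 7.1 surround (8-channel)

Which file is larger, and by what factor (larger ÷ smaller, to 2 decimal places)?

File B, by a factor of 12.00

File A: 64,000 × 2 × 1 = 128,000 bytes/s.
File B: 64,000 × 3 × 8 = 1,536,000 bytes/s.
File B is larger; ratio = 517,632,000 / 43,136,000 = 12.00.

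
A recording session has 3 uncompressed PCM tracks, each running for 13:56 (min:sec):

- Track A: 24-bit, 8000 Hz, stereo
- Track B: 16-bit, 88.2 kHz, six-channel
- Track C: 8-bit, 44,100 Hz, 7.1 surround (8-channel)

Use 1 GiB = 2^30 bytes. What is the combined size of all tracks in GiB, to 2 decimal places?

1.14 GiB

13:56 (min:sec) = 836 s.
Track A: 8,000 × 836 × 3 × 2 = 40,128,000 bytes.
Track B: 88,200 × 836 × 2 × 6 = 884,822,400 bytes.
Track C: 44,100 × 836 × 1 × 8 = 294,940,800 bytes.
Total = 1,219,891,200 bytes = 1.14 GiB.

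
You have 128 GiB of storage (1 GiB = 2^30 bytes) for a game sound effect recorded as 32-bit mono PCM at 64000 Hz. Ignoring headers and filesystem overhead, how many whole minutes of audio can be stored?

Uncompressed byte rate = 64,000 × 4 × 1 = 256,000 bytes/s.
Capacity = 128 × 1,073,741,824 = 137,438,953,472 bytes.
137,438,953,472 / 256,000 ≈ 536870.91 s → 8,947 minutes.

8,947 minutes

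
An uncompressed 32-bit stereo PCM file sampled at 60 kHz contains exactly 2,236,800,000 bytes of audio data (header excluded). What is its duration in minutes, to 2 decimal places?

77.67 minutes

Byte rate = 60,000 × 4 × 2 = 480,000 bytes/s.
Duration = 2,236,800,000 / 480,000 = 4,660 s.
4,660 s / 60 = 77.67 minutes.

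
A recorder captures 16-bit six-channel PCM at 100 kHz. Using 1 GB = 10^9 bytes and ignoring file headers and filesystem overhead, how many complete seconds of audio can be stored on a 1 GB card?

Uncompressed byte rate = 100,000 × 2 × 6 = 1,200,000 bytes/s.
Capacity = 1 × 1,000,000,000 = 1,000,000,000 bytes.
1,000,000,000 / 1,200,000 ≈ 833.33 s → 833 seconds.

833 seconds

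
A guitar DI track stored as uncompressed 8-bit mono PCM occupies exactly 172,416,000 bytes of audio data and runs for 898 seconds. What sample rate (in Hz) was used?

192,000 Hz

Bytes = sample_rate × seconds × bytes_per_sample × channels.
sample_rate = 172,416,000 / (898 × 1 × 1) = 172,416,000 / 898 = 192,000 Hz.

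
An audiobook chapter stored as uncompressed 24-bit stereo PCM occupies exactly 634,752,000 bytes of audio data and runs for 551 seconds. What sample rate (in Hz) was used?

192,000 Hz

Bytes = sample_rate × seconds × bytes_per_sample × channels.
sample_rate = 634,752,000 / (551 × 3 × 2) = 634,752,000 / 3,306 = 192,000 Hz.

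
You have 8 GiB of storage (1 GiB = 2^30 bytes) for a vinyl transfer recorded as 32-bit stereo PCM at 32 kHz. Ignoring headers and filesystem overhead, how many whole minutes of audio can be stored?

559 minutes

Uncompressed byte rate = 32,000 × 4 × 2 = 256,000 bytes/s.
Capacity = 8 × 1,073,741,824 = 8,589,934,592 bytes.
8,589,934,592 / 256,000 ≈ 33554.43 s → 559 minutes.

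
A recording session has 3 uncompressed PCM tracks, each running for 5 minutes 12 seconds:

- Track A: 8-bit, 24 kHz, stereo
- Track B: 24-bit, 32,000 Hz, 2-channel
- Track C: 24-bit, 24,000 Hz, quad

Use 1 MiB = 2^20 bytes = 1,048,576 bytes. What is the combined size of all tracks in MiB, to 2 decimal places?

5 minutes 12 seconds = 312 s.
Track A: 24,000 × 312 × 1 × 2 = 14,976,000 bytes.
Track B: 32,000 × 312 × 3 × 2 = 59,904,000 bytes.
Track C: 24,000 × 312 × 3 × 4 = 89,856,000 bytes.
Total = 164,736,000 bytes = 157.10 MiB.

157.10 MiB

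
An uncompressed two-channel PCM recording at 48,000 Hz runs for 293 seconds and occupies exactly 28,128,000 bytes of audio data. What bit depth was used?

Bytes per sample = 28,128,000 / (48,000 × 293 × 2) = 28,128,000 / 28,128,000 = 1.
Bit depth = 1 × 8 = 8 bits.

8 bits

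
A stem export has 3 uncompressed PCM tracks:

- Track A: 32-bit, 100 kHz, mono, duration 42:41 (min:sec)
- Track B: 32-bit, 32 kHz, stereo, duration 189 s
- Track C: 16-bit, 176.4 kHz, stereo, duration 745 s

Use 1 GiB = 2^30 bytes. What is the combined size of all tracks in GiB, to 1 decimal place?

Track A: 42:41 (min:sec) = 2,561 s; 100,000 × 2,561 × 4 × 1 = 1,024,400,000 bytes.
Track B: 32,000 × 189 × 4 × 2 = 48,384,000 bytes.
Track C: 176,400 × 745 × 2 × 2 = 525,672,000 bytes.
Total = 1,598,456,000 bytes = 1.5 GiB.

1.5 GiB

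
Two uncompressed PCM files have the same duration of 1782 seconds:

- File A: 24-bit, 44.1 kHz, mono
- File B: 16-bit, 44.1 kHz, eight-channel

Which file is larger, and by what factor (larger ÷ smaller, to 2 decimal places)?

File A: 44,100 × 3 × 1 = 132,300 bytes/s.
File B: 44,100 × 2 × 8 = 705,600 bytes/s.
File B is larger; ratio = 1,257,379,200 / 235,758,600 = 5.33.

File B, by a factor of 5.33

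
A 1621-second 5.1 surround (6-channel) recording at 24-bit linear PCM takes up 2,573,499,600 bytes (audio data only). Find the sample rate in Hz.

Bytes = sample_rate × seconds × bytes_per_sample × channels.
sample_rate = 2,573,499,600 / (1,621 × 3 × 6) = 2,573,499,600 / 29,178 = 88,200 Hz.

88,200 Hz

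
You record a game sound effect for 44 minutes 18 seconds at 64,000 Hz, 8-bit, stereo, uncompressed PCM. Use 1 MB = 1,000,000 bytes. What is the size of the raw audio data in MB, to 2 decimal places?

340.22 MB

Duration = 44 minutes 18 seconds = 2,658 s.
Bytes = 64,000 samples/s × 2,658 s × 1 bytes/sample × 2 ch = 340,224,000 bytes.
340,224,000 / 1,000,000 = 340.22 MB.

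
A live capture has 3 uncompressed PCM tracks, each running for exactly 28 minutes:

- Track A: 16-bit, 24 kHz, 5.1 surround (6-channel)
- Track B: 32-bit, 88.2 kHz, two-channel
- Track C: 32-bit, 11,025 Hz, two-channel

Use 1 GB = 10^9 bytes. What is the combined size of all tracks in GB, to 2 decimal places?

exactly 28 minutes = 1,680 s.
Track A: 24,000 × 1,680 × 2 × 6 = 483,840,000 bytes.
Track B: 88,200 × 1,680 × 4 × 2 = 1,185,408,000 bytes.
Track C: 11,025 × 1,680 × 4 × 2 = 148,176,000 bytes.
Total = 1,817,424,000 bytes = 1.82 GB.

1.82 GB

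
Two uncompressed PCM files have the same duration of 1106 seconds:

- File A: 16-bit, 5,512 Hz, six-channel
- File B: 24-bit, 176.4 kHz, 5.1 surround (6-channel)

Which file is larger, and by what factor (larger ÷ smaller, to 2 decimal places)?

File B, by a factor of 48.00

File A: 5,512 × 2 × 6 = 66,144 bytes/s.
File B: 176,400 × 3 × 6 = 3,175,200 bytes/s.
File B is larger; ratio = 3,511,771,200 / 73,155,264 = 48.00.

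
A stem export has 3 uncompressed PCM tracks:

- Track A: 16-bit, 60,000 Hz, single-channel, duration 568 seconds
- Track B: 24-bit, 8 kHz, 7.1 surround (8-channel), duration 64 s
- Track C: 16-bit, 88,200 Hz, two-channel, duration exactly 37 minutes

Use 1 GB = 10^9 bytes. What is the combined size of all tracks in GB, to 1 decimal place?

Track A: 60,000 × 568 × 2 × 1 = 68,160,000 bytes.
Track B: 8,000 × 64 × 3 × 8 = 12,288,000 bytes.
Track C: exactly 37 minutes = 2,220 s; 88,200 × 2,220 × 2 × 2 = 783,216,000 bytes.
Total = 863,664,000 bytes = 0.9 GB.

0.9 GB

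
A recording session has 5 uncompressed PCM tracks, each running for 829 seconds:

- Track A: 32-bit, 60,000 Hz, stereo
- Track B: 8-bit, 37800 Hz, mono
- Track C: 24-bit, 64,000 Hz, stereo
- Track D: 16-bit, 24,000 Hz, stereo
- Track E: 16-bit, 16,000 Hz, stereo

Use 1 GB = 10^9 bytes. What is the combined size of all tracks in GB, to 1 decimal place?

Track A: 60,000 × 829 × 4 × 2 = 397,920,000 bytes.
Track B: 37,800 × 829 × 1 × 1 = 31,336,200 bytes.
Track C: 64,000 × 829 × 3 × 2 = 318,336,000 bytes.
Track D: 24,000 × 829 × 2 × 2 = 79,584,000 bytes.
Track E: 16,000 × 829 × 2 × 2 = 53,056,000 bytes.
Total = 880,232,200 bytes = 0.9 GB.

0.9 GB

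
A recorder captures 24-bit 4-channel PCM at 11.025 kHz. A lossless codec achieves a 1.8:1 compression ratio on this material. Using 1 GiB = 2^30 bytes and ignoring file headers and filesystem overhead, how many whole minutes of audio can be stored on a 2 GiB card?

486 minutes

Uncompressed byte rate = 11,025 × 3 × 4 = 132,300 bytes/s.
After 1.8:1 compression, effective rate ≈ 73500 bytes/s.
Capacity = 2 × 1,073,741,824 = 2,147,483,648 bytes.
2,147,483,648 / effective rate ≈ 29217.46 s → 486 minutes.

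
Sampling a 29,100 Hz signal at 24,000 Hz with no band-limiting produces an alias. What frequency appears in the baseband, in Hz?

5,100 Hz

Nyquist = 24,000/2 = 12,000 Hz; 29,100 Hz exceeds it.
Alias = |29,100 − 1×24,000| = |29,100 − 24,000| = 5,100 Hz.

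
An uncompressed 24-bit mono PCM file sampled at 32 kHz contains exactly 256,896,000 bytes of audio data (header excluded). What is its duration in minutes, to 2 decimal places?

Byte rate = 32,000 × 3 × 1 = 96,000 bytes/s.
Duration = 256,896,000 / 96,000 = 2,676 s.
2,676 s / 60 = 44.60 minutes.

44.60 minutes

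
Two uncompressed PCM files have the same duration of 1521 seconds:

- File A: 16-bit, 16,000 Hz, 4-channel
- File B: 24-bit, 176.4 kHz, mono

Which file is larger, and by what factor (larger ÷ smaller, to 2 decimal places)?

File B, by a factor of 4.13

File A: 16,000 × 2 × 4 = 128,000 bytes/s.
File B: 176,400 × 3 × 1 = 529,200 bytes/s.
File B is larger; ratio = 804,913,200 / 194,688,000 = 4.13.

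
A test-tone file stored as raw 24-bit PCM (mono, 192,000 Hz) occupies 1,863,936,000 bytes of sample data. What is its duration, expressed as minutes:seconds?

53:56

Byte rate = 192,000 × 3 × 1 = 576,000 bytes/s.
Duration = 1,863,936,000 / 576,000 = 3,236 s.
3,236 s = 53:56.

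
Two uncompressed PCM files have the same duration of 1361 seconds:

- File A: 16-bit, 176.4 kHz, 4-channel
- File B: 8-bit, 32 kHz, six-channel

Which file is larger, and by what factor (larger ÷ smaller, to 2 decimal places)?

File A: 176,400 × 2 × 4 = 1,411,200 bytes/s.
File B: 32,000 × 1 × 6 = 192,000 bytes/s.
File A is larger; ratio = 1,920,643,200 / 261,312,000 = 7.35.

File A, by a factor of 7.35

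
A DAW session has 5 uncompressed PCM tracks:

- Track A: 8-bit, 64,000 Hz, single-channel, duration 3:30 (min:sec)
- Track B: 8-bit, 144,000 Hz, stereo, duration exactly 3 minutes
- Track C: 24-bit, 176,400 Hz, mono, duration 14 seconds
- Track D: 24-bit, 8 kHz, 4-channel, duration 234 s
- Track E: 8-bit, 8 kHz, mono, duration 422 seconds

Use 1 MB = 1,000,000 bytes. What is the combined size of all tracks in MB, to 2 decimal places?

98.53 MB

Track A: 3:30 (min:sec) = 210 s; 64,000 × 210 × 1 × 1 = 13,440,000 bytes.
Track B: exactly 3 minutes = 180 s; 144,000 × 180 × 1 × 2 = 51,840,000 bytes.
Track C: 176,400 × 14 × 3 × 1 = 7,408,800 bytes.
Track D: 8,000 × 234 × 3 × 4 = 22,464,000 bytes.
Track E: 8,000 × 422 × 1 × 1 = 3,376,000 bytes.
Total = 98,528,800 bytes = 98.53 MB.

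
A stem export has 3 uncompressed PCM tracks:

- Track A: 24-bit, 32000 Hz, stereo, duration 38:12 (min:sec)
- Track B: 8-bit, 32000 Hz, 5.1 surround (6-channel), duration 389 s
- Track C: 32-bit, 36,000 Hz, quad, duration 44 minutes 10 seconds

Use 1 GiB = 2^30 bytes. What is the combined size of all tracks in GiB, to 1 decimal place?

1.9 GiB

Track A: 38:12 (min:sec) = 2,292 s; 32,000 × 2,292 × 3 × 2 = 440,064,000 bytes.
Track B: 32,000 × 389 × 1 × 6 = 74,688,000 bytes.
Track C: 44 minutes 10 seconds = 2,650 s; 36,000 × 2,650 × 4 × 4 = 1,526,400,000 bytes.
Total = 2,041,152,000 bytes = 1.9 GiB.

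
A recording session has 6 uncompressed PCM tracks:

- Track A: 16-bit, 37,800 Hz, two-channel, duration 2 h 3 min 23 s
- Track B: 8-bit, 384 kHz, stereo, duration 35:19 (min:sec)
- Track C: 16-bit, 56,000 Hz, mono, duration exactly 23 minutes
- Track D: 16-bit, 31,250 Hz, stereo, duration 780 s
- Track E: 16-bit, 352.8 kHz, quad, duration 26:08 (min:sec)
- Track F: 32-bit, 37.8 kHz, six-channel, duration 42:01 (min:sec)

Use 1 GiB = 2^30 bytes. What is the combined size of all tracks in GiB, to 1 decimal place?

9.0 GiB

Track A: 2 h 3 min 23 s = 7,403 s; 37,800 × 7,403 × 2 × 2 = 1,119,333,600 bytes.
Track B: 35:19 (min:sec) = 2,119 s; 384,000 × 2,119 × 1 × 2 = 1,627,392,000 bytes.
Track C: exactly 23 minutes = 1,380 s; 56,000 × 1,380 × 2 × 1 = 154,560,000 bytes.
Track D: 31,250 × 780 × 2 × 2 = 97,500,000 bytes.
Track E: 26:08 (min:sec) = 1,568 s; 352,800 × 1,568 × 2 × 4 = 4,425,523,200 bytes.
Track F: 42:01 (min:sec) = 2,521 s; 37,800 × 2,521 × 4 × 6 = 2,287,051,200 bytes.
Total = 9,711,360,000 bytes = 9.0 GiB.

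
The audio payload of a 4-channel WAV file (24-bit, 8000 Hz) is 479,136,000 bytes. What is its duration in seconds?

Byte rate = 8,000 × 3 × 4 = 96,000 bytes/s.
Duration = 479,136,000 / 96,000 = 4,991 s.

4,991 seconds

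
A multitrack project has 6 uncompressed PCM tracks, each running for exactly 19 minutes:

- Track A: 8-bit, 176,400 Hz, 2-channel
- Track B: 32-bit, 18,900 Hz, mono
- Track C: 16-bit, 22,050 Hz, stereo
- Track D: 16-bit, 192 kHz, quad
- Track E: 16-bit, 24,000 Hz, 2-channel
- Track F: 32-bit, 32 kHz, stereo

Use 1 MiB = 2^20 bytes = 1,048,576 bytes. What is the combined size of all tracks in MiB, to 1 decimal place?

exactly 19 minutes = 1,140 s.
Track A: 176,400 × 1,140 × 1 × 2 = 402,192,000 bytes.
Track B: 18,900 × 1,140 × 4 × 1 = 86,184,000 bytes.
Track C: 22,050 × 1,140 × 2 × 2 = 100,548,000 bytes.
Track D: 192,000 × 1,140 × 2 × 4 = 1,751,040,000 bytes.
Track E: 24,000 × 1,140 × 2 × 2 = 109,440,000 bytes.
Track F: 32,000 × 1,140 × 4 × 2 = 291,840,000 bytes.
Total = 2,741,244,000 bytes = 2614.3 MiB.

2614.3 MiB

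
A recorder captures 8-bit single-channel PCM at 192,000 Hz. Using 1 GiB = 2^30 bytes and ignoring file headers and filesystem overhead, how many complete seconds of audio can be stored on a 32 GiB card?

Uncompressed byte rate = 192,000 × 1 × 1 = 192,000 bytes/s.
Capacity = 32 × 1,073,741,824 = 34,359,738,368 bytes.
34,359,738,368 / 192,000 ≈ 178956.97 s → 178,956 seconds.

178,956 seconds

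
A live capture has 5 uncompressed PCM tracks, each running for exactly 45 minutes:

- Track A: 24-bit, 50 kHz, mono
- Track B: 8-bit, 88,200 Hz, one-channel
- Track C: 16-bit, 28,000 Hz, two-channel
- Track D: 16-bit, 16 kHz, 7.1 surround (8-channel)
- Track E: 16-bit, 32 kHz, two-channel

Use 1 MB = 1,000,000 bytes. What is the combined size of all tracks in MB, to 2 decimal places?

1982.34 MB

exactly 45 minutes = 2,700 s.
Track A: 50,000 × 2,700 × 3 × 1 = 405,000,000 bytes.
Track B: 88,200 × 2,700 × 1 × 1 = 238,140,000 bytes.
Track C: 28,000 × 2,700 × 2 × 2 = 302,400,000 bytes.
Track D: 16,000 × 2,700 × 2 × 8 = 691,200,000 bytes.
Track E: 32,000 × 2,700 × 2 × 2 = 345,600,000 bytes.
Total = 1,982,340,000 bytes = 1982.34 MB.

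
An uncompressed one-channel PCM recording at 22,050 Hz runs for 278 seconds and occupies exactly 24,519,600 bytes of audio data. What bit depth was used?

32 bits

Bytes per sample = 24,519,600 / (22,050 × 278 × 1) = 24,519,600 / 6,129,900 = 4.
Bit depth = 4 × 8 = 32 bits.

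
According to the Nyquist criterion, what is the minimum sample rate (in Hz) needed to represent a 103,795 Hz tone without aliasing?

Minimum sample rate = 2 × 103,795 Hz = 207,590 Hz.

207,590 Hz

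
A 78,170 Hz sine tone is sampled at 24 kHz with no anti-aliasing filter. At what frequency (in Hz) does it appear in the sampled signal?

Nyquist = 24,000/2 = 12,000 Hz; 78,170 Hz exceeds it.
Alias = |78,170 − 3×24,000| = |78,170 − 72,000| = 6,170 Hz.

6,170 Hz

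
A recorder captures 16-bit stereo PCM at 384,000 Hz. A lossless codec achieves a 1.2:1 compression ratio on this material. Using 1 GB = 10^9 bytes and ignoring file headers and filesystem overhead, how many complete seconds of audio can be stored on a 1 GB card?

Uncompressed byte rate = 384,000 × 2 × 2 = 1,536,000 bytes/s.
After 1.2:1 compression, effective rate ≈ 1280000 bytes/s.
Capacity = 1 × 1,000,000,000 = 1,000,000,000 bytes.
1,000,000,000 / effective rate ≈ 781.25 s → 781 seconds.

781 seconds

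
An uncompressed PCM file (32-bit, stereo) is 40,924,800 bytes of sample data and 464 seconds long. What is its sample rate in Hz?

11,025 Hz

Bytes = sample_rate × seconds × bytes_per_sample × channels.
sample_rate = 40,924,800 / (464 × 4 × 2) = 40,924,800 / 3,712 = 11,025 Hz.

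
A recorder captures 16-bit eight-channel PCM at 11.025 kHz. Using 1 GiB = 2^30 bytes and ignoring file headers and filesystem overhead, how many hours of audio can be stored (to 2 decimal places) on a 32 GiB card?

54.11 hours

Uncompressed byte rate = 11,025 × 2 × 8 = 176,400 bytes/s.
Capacity = 32 × 1,073,741,824 = 34,359,738,368 bytes.
34,359,738,368 / 176,400 ≈ 194783.1 s → 54.11 hours.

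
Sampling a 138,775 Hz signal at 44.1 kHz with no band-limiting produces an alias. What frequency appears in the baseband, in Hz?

Nyquist = 44,100/2 = 22,050 Hz; 138,775 Hz exceeds it.
Alias = |138,775 − 3×44,100| = |138,775 − 132,300| = 6,475 Hz.

6,475 Hz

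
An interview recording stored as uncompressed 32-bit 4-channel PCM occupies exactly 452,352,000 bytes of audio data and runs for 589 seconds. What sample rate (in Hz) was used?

Bytes = sample_rate × seconds × bytes_per_sample × channels.
sample_rate = 452,352,000 / (589 × 4 × 4) = 452,352,000 / 9,424 = 48,000 Hz.

48,000 Hz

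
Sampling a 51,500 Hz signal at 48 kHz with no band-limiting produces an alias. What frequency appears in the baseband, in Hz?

Nyquist = 48,000/2 = 24,000 Hz; 51,500 Hz exceeds it.
Alias = |51,500 − 1×48,000| = |51,500 − 48,000| = 3,500 Hz.

3,500 Hz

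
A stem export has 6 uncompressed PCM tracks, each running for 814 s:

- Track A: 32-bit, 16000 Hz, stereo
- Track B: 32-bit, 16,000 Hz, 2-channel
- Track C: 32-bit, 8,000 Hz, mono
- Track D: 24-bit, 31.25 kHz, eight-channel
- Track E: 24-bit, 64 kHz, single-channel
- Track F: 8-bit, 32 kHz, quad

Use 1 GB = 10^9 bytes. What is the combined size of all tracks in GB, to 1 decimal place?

1.1 GB

Track A: 16,000 × 814 × 4 × 2 = 104,192,000 bytes.
Track B: 16,000 × 814 × 4 × 2 = 104,192,000 bytes.
Track C: 8,000 × 814 × 4 × 1 = 26,048,000 bytes.
Track D: 31,250 × 814 × 3 × 8 = 610,500,000 bytes.
Track E: 64,000 × 814 × 3 × 1 = 156,288,000 bytes.
Track F: 32,000 × 814 × 1 × 4 = 104,192,000 bytes.
Total = 1,105,412,000 bytes = 1.1 GB.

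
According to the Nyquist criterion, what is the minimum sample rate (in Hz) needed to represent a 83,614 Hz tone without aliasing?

Minimum sample rate = 2 × 83,614 Hz = 167,228 Hz.

167,228 Hz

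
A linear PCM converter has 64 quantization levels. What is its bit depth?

log2(64) = 6.

6 bits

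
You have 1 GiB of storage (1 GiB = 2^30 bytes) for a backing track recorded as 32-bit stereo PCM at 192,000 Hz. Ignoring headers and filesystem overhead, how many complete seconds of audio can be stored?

Uncompressed byte rate = 192,000 × 4 × 2 = 1,536,000 bytes/s.
Capacity = 1 × 1,073,741,824 = 1,073,741,824 bytes.
1,073,741,824 / 1,536,000 ≈ 699.05 s → 699 seconds.

699 seconds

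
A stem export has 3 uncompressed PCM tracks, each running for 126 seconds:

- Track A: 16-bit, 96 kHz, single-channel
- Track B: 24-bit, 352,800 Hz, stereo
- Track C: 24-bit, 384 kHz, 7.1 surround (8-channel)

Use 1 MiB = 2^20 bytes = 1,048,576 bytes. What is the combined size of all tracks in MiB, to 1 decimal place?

Track A: 96,000 × 126 × 2 × 1 = 24,192,000 bytes.
Track B: 352,800 × 126 × 3 × 2 = 266,716,800 bytes.
Track C: 384,000 × 126 × 3 × 8 = 1,161,216,000 bytes.
Total = 1,452,124,800 bytes = 1384.9 MiB.

1384.9 MiB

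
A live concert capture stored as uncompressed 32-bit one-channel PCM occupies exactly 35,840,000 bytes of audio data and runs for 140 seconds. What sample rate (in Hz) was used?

Bytes = sample_rate × seconds × bytes_per_sample × channels.
sample_rate = 35,840,000 / (140 × 4 × 1) = 35,840,000 / 560 = 64,000 Hz.

64,000 Hz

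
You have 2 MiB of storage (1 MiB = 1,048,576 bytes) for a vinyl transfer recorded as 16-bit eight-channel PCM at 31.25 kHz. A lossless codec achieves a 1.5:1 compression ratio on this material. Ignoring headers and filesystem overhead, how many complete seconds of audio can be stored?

Uncompressed byte rate = 31,250 × 2 × 8 = 500,000 bytes/s.
After 1.5:1 compression, effective rate ≈ 333333.33 bytes/s.
Capacity = 2 × 1,048,576 = 2,097,152 bytes.
2,097,152 / effective rate ≈ 6.29 s → 6 seconds.

6 seconds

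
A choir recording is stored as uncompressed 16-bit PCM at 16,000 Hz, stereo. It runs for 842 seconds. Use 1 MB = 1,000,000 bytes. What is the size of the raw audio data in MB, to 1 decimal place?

53.9 MB

Bytes = 16,000 samples/s × 842 s × 2 bytes/sample × 2 ch = 53,888,000 bytes.
53,888,000 / 1,000,000 = 53.9 MB.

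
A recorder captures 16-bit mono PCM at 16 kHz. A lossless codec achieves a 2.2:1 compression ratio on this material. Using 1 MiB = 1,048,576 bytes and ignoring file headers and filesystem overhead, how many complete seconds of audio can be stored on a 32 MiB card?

2,306 seconds

Uncompressed byte rate = 16,000 × 2 × 1 = 32,000 bytes/s.
After 2.2:1 compression, effective rate ≈ 14545.45 bytes/s.
Capacity = 32 × 1,048,576 = 33,554,432 bytes.
33,554,432 / effective rate ≈ 2306.87 s → 2,306 seconds.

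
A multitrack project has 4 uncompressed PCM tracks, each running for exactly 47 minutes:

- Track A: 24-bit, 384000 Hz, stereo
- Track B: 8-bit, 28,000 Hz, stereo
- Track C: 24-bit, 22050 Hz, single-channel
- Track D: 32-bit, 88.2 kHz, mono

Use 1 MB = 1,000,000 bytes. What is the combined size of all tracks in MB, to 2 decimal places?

7836.64 MB

exactly 47 minutes = 2,820 s.
Track A: 384,000 × 2,820 × 3 × 2 = 6,497,280,000 bytes.
Track B: 28,000 × 2,820 × 1 × 2 = 157,920,000 bytes.
Track C: 22,050 × 2,820 × 3 × 1 = 186,543,000 bytes.
Track D: 88,200 × 2,820 × 4 × 1 = 994,896,000 bytes.
Total = 7,836,639,000 bytes = 7836.64 MB.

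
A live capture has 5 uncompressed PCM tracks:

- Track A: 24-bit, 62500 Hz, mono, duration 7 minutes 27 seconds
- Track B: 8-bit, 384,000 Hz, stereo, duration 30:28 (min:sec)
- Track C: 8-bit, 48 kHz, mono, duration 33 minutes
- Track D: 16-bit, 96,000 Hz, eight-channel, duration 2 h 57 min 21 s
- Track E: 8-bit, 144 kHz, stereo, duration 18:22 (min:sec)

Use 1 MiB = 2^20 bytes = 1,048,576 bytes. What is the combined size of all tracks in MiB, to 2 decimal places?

Track A: 7 minutes 27 seconds = 447 s; 62,500 × 447 × 3 × 1 = 83,812,500 bytes.
Track B: 30:28 (min:sec) = 1,828 s; 384,000 × 1,828 × 1 × 2 = 1,403,904,000 bytes.
Track C: 33 minutes = 1,980 s; 48,000 × 1,980 × 1 × 1 = 95,040,000 bytes.
Track D: 2 h 57 min 21 s = 10,641 s; 96,000 × 10,641 × 2 × 8 = 16,344,576,000 bytes.
Track E: 18:22 (min:sec) = 1,102 s; 144,000 × 1,102 × 1 × 2 = 317,376,000 bytes.
Total = 18,244,708,500 bytes = 17399.51 MiB.

17399.51 MiB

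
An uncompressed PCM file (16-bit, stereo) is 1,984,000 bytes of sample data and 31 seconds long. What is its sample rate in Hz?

Bytes = sample_rate × seconds × bytes_per_sample × channels.
sample_rate = 1,984,000 / (31 × 2 × 2) = 1,984,000 / 124 = 16,000 Hz.

16,000 Hz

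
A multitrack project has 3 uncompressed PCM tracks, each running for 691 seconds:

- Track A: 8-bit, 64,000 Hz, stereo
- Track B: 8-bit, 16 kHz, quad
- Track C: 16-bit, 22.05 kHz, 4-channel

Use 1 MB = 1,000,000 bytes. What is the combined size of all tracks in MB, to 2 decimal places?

254.56 MB

Track A: 64,000 × 691 × 1 × 2 = 88,448,000 bytes.
Track B: 16,000 × 691 × 1 × 4 = 44,224,000 bytes.
Track C: 22,050 × 691 × 2 × 4 = 121,892,400 bytes.
Total = 254,564,400 bytes = 254.56 MB.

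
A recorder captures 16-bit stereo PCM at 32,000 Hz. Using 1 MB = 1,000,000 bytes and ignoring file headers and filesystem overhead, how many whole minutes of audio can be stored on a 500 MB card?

Uncompressed byte rate = 32,000 × 2 × 2 = 128,000 bytes/s.
Capacity = 500 × 1,000,000 = 500,000,000 bytes.
500,000,000 / 128,000 ≈ 3906.25 s → 65 minutes.

65 minutes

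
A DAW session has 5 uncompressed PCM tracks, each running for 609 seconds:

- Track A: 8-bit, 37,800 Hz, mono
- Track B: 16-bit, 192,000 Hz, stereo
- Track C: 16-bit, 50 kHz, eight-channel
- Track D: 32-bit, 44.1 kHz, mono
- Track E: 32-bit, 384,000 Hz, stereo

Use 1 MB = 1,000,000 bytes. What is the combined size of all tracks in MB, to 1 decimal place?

2956.2 MB

Track A: 37,800 × 609 × 1 × 1 = 23,020,200 bytes.
Track B: 192,000 × 609 × 2 × 2 = 467,712,000 bytes.
Track C: 50,000 × 609 × 2 × 8 = 487,200,000 bytes.
Track D: 44,100 × 609 × 4 × 1 = 107,427,600 bytes.
Track E: 384,000 × 609 × 4 × 2 = 1,870,848,000 bytes.
Total = 2,956,207,800 bytes = 2956.2 MB.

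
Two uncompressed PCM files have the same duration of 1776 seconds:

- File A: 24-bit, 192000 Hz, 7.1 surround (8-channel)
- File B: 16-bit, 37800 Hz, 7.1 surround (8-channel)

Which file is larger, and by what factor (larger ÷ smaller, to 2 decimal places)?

File A: 192,000 × 3 × 8 = 4,608,000 bytes/s.
File B: 37,800 × 2 × 8 = 604,800 bytes/s.
File A is larger; ratio = 8,183,808,000 / 1,074,124,800 = 7.62.

File A, by a factor of 7.62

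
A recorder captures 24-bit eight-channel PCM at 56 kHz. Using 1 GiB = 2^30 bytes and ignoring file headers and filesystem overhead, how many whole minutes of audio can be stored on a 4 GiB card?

53 minutes

Uncompressed byte rate = 56,000 × 3 × 8 = 1,344,000 bytes/s.
Capacity = 4 × 1,073,741,824 = 4,294,967,296 bytes.
4,294,967,296 / 1,344,000 ≈ 3195.66 s → 53 minutes.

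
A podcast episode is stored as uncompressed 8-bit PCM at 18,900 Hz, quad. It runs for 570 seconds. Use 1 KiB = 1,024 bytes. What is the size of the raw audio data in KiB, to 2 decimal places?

Bytes = 18,900 samples/s × 570 s × 1 bytes/sample × 4 ch = 43,092,000 bytes.
43,092,000 / 1,024 = 42082.03 KiB.

42082.03 KiB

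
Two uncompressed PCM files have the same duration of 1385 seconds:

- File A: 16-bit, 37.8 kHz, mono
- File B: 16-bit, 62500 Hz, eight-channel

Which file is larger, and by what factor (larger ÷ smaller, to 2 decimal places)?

File B, by a factor of 13.23

File A: 37,800 × 2 × 1 = 75,600 bytes/s.
File B: 62,500 × 2 × 8 = 1,000,000 bytes/s.
File B is larger; ratio = 1,385,000,000 / 104,706,000 = 13.23.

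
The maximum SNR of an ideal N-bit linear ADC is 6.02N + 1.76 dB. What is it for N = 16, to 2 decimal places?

98.08 dB

6.02 × 16 + 1.76 = 98.08 dB.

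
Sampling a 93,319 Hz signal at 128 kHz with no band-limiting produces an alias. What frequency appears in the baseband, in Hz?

34,681 Hz

Nyquist = 128,000/2 = 64,000 Hz; 93,319 Hz exceeds it.
Alias = |93,319 − 1×128,000| = |93,319 − 128,000| = 34,681 Hz.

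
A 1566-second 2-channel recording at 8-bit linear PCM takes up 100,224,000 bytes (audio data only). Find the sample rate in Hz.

32,000 Hz

Bytes = sample_rate × seconds × bytes_per_sample × channels.
sample_rate = 100,224,000 / (1,566 × 1 × 2) = 100,224,000 / 3,132 = 32,000 Hz.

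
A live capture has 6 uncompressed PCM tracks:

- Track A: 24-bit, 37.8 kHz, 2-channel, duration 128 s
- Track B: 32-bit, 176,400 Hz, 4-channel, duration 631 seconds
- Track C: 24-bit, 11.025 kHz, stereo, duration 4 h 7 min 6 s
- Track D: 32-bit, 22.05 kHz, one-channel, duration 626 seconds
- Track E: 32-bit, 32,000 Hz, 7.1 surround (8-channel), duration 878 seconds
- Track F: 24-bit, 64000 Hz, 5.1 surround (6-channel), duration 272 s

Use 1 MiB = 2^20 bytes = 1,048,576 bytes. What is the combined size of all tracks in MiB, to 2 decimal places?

Track A: 37,800 × 128 × 3 × 2 = 29,030,400 bytes.
Track B: 176,400 × 631 × 4 × 4 = 1,780,934,400 bytes.
Track C: 4 h 7 min 6 s = 14,826 s; 11,025 × 14,826 × 3 × 2 = 980,739,900 bytes.
Track D: 22,050 × 626 × 4 × 1 = 55,213,200 bytes.
Track E: 32,000 × 878 × 4 × 8 = 899,072,000 bytes.
Track F: 64,000 × 272 × 3 × 6 = 313,344,000 bytes.
Total = 4,058,333,900 bytes = 3870.33 MiB.

3870.33 MiB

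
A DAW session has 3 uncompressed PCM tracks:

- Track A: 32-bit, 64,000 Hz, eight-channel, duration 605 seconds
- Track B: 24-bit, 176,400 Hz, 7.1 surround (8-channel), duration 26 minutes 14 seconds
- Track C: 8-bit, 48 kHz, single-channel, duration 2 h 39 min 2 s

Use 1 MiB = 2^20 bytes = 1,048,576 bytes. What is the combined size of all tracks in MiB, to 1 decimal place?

7973.4 MiB

Track A: 64,000 × 605 × 4 × 8 = 1,239,040,000 bytes.
Track B: 26 minutes 14 seconds = 1,574 s; 176,400 × 1,574 × 3 × 8 = 6,663,686,400 bytes.
Track C: 2 h 39 min 2 s = 9,542 s; 48,000 × 9,542 × 1 × 1 = 458,016,000 bytes.
Total = 8,360,742,400 bytes = 7973.4 MiB.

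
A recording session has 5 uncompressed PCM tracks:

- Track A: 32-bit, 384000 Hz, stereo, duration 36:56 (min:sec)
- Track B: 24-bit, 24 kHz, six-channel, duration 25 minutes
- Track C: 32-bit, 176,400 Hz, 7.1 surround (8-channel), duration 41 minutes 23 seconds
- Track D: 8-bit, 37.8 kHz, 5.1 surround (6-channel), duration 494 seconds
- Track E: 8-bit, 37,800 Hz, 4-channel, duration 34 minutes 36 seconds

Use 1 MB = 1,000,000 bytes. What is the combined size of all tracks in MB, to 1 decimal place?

Track A: 36:56 (min:sec) = 2,216 s; 384,000 × 2,216 × 4 × 2 = 6,807,552,000 bytes.
Track B: 25 minutes = 1,500 s; 24,000 × 1,500 × 3 × 6 = 648,000,000 bytes.
Track C: 41 minutes 23 seconds = 2,483 s; 176,400 × 2,483 × 4 × 8 = 14,016,038,400 bytes.
Track D: 37,800 × 494 × 1 × 6 = 112,039,200 bytes.
Track E: 34 minutes 36 seconds = 2,076 s; 37,800 × 2,076 × 1 × 4 = 313,891,200 bytes.
Total = 21,897,520,800 bytes = 21897.5 MB.

21897.5 MB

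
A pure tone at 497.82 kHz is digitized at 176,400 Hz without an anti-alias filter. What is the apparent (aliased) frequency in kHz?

Nyquist = 176,400/2 = 88,200 Hz; 497,820 Hz exceeds it.
Alias = |497,820 − 3×176,400| = |497,820 − 529,200| = 31,380 Hz = 31.38 kHz.

31.38 kHz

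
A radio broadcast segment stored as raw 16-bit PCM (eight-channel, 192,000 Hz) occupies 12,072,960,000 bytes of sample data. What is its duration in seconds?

Byte rate = 192,000 × 2 × 8 = 3,072,000 bytes/s.
Duration = 12,072,960,000 / 3,072,000 = 3,930 s.

3,930 seconds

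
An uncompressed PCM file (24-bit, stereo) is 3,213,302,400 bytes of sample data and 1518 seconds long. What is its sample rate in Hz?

352,800 Hz

Bytes = sample_rate × seconds × bytes_per_sample × channels.
sample_rate = 3,213,302,400 / (1,518 × 3 × 2) = 3,213,302,400 / 9,108 = 352,800 Hz.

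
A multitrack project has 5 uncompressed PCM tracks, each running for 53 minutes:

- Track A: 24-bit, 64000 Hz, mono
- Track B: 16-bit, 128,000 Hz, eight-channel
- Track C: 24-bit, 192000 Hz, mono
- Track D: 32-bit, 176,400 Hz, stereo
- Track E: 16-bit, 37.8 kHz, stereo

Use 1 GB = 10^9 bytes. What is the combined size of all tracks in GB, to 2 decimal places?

13.92 GB

53 minutes = 3,180 s.
Track A: 64,000 × 3,180 × 3 × 1 = 610,560,000 bytes.
Track B: 128,000 × 3,180 × 2 × 8 = 6,512,640,000 bytes.
Track C: 192,000 × 3,180 × 3 × 1 = 1,831,680,000 bytes.
Track D: 176,400 × 3,180 × 4 × 2 = 4,487,616,000 bytes.
Track E: 37,800 × 3,180 × 2 × 2 = 480,816,000 bytes.
Total = 13,923,312,000 bytes = 13.92 GB.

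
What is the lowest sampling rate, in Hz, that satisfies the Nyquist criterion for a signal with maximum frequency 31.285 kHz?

62,570 Hz

Minimum sample rate = 2 × 31,285 Hz = 62,570 Hz.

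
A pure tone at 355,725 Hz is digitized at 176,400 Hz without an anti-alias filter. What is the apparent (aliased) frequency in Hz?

Nyquist = 176,400/2 = 88,200 Hz; 355,725 Hz exceeds it.
Alias = |355,725 − 2×176,400| = |355,725 − 352,800| = 2,925 Hz.

2,925 Hz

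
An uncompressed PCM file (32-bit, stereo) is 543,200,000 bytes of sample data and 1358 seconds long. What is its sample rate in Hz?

50,000 Hz

Bytes = sample_rate × seconds × bytes_per_sample × channels.
sample_rate = 543,200,000 / (1,358 × 4 × 2) = 543,200,000 / 10,864 = 50,000 Hz.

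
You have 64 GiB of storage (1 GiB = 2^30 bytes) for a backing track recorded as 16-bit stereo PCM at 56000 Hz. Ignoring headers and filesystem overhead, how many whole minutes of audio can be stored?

5,113 minutes

Uncompressed byte rate = 56,000 × 2 × 2 = 224,000 bytes/s.
Capacity = 64 × 1,073,741,824 = 68,719,476,736 bytes.
68,719,476,736 / 224,000 ≈ 306783.38 s → 5,113 minutes.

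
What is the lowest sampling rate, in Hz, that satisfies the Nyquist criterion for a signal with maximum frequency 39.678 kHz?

79,356 Hz

Minimum sample rate = 2 × 39,678 Hz = 79,356 Hz.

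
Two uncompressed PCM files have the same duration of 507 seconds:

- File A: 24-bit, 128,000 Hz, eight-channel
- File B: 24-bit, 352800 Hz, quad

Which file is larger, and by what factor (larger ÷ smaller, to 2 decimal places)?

File A: 128,000 × 3 × 8 = 3,072,000 bytes/s.
File B: 352,800 × 3 × 4 = 4,233,600 bytes/s.
File B is larger; ratio = 2,146,435,200 / 1,557,504,000 = 1.38.

File B, by a factor of 1.38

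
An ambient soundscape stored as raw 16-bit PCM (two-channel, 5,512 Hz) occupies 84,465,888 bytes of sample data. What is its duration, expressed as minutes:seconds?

Byte rate = 5,512 × 2 × 2 = 22,048 bytes/s.
Duration = 84,465,888 / 22,048 = 3,831 s.
3,831 s = 63:51.

63:51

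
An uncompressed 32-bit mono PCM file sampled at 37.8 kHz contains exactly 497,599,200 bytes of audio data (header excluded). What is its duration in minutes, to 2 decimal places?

Byte rate = 37,800 × 4 × 1 = 151,200 bytes/s.
Duration = 497,599,200 / 151,200 = 3,291 s.
3,291 s / 60 = 54.85 minutes.

54.85 minutes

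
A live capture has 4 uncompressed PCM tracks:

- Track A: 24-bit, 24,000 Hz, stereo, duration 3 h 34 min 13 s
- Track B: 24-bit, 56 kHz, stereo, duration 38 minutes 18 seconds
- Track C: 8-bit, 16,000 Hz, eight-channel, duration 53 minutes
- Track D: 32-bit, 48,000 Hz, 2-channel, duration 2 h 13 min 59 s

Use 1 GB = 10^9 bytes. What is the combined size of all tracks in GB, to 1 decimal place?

Track A: 3 h 34 min 13 s = 12,853 s; 24,000 × 12,853 × 3 × 2 = 1,850,832,000 bytes.
Track B: 38 minutes 18 seconds = 2,298 s; 56,000 × 2,298 × 3 × 2 = 772,128,000 bytes.
Track C: 53 minutes = 3,180 s; 16,000 × 3,180 × 1 × 8 = 407,040,000 bytes.
Track D: 2 h 13 min 59 s = 8,039 s; 48,000 × 8,039 × 4 × 2 = 3,086,976,000 bytes.
Total = 6,116,976,000 bytes = 6.1 GB.

6.1 GB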